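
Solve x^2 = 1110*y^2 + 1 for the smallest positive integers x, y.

(x, y) = (1999, 60)

First expand sqrt(1110) as a continued fraction. With x_i = (sqrt(1110) + m_i)/d_i and (m_0, d_0) = (0, 1): a_0 = floor(sqrt(1110)) = 33, since 33^2 = 1089 <= 1110 < 1156 = 34^2.
Iterate m_{i+1} = d_i*a_i - m_i, d_{i+1} = (1110 - m_{i+1}^2)/d_i, a_{i+1} = floor((a_0 + m_{i+1})/d_{i+1}):
  m_1 = 1*33 - 0 = 33, d_1 = (1110 - 33^2)/1 = 21/1 = 21, a_1 = floor((33 + 33)/21) = 3.
  m_2 = 21*3 - 33 = 30, d_2 = (1110 - 30^2)/21 = 210/21 = 10, a_2 = floor((33 + 30)/10) = 6.
  m_3 = 10*6 - 30 = 30, d_3 = (1110 - 30^2)/10 = 210/10 = 21, a_3 = floor((33 + 30)/21) = 3.
  m_4 = 21*3 - 30 = 33, d_4 = (1110 - 33^2)/21 = 21/21 = 1, a_4 = floor((33 + 33)/1) = 66.
  m_5 = 1*66 - 33 = 33, d_5 = (1110 - 33^2)/1 = 21/1 = 21: (m_5, d_5) = (m_1, d_1) = (33, 21), so from here the quotients repeat a_1, ..., a_4; the period length is 4.
So sqrt(1110) = [33; (3, 6, 3, 66)] with period length k = 4.
k is even, so the fundamental solution of x^2 - 1110y^2 = 1 is (p_{k-1}, q_{k-1}) = (p_3, q_3); compute convergents through index 3.
Convergents (p_i = a_i*p_{i-1} + p_{i-2}, q_i = a_i*q_{i-1} + q_{i-2} with p_{-2}=0, p_{-1}=1, q_{-2}=1, q_{-1}=0):
  i=0: a_0=33, p_0 = 33*1 + 0 = 33, q_0 = 33*0 + 1 = 1.
  i=1: a_1=3, p_1 = 3*33 + 1 = 100, q_1 = 3*1 + 0 = 3.
  i=2: a_2=6, p_2 = 6*100 + 33 = 633, q_2 = 6*3 + 1 = 19.
  i=3: a_3=3, p_3 = 3*633 + 100 = 1999, q_3 = 3*19 + 3 = 60.
Check: 1999^2 - 1110*60^2 = 3996001 - 3996000 = 1, so (x, y) = (1999, 60) solves the equation, and by the theorem it is the least positive solution.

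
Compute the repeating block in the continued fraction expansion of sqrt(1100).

Write x_i = (sqrt(1100) + m_i)/d_i with (m_0, d_0) = (0, 1). a_0 = floor(sqrt(1100)) = 33, since 33^2 = 1089 <= 1100 < 1156 = 34^2.
Iterate m_{i+1} = d_i*a_i - m_i, d_{i+1} = (1100 - m_{i+1}^2)/d_i, a_{i+1} = floor((a_0 + m_{i+1})/d_{i+1}):
  m_1 = 1*33 - 0 = 33, d_1 = (1100 - 33^2)/1 = 11/1 = 11, a_1 = floor((33 + 33)/11) = 6.
  m_2 = 11*6 - 33 = 33, d_2 = (1100 - 33^2)/11 = 11/11 = 1, a_2 = floor((33 + 33)/1) = 66.
  m_3 = 1*66 - 33 = 33, d_3 = (1100 - 33^2)/1 = 11/1 = 11: (m_3, d_3) = (m_1, d_1) = (33, 11), so from here the quotients repeat a_1, a_2; the period length is 2.
Hence the expansion of sqrt(1100) is a_0 = 33 followed by the repeating block 6, 66 (period 2).

[33; (6, 66)]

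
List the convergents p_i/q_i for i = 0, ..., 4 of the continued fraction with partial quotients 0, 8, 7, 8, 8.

0/1, 1/8, 7/57, 57/464, 463/3769

Using the convergent recurrence p_i = a_i*p_{i-1} + p_{i-2}, q_i = a_i*q_{i-1} + q_{i-2} with p_{-2}=0, p_{-1}=1, q_{-2}=1, q_{-1}=0:
  i=0: a_0=0, p_0 = 0*1 + 0 = 0, q_0 = 0*0 + 1 = 1.
  i=1: a_1=8, p_1 = 8*0 + 1 = 1, q_1 = 8*1 + 0 = 8.
  i=2: a_2=7, p_2 = 7*1 + 0 = 7, q_2 = 7*8 + 1 = 57.
  i=3: a_3=8, p_3 = 8*7 + 1 = 57, q_3 = 8*57 + 8 = 464.
  i=4: a_4=8, p_4 = 8*57 + 7 = 463, q_4 = 8*464 + 57 = 3769.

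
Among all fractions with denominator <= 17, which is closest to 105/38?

47/17

Expand x = 105/38 as a continued fraction with the Euclidean algorithm:
  105 = 2*38 + 29, so a_0 = 2.
  38 = 1*29 + 9, so a_1 = 1.
  29 = 3*9 + 2, so a_2 = 3.
  9 = 4*2 + 1, so a_3 = 4.
  2 = 2*1 + 0, so a_4 = 2.
so x = [2; 1, 3, 4, 2].
Convergents (p_i = a_i*p_{i-1} + p_{i-2}, q_i = a_i*q_{i-1} + q_{i-2} with p_{-2}=0, p_{-1}=1, q_{-2}=1, q_{-1}=0), until the denominator exceeds 17:
  i=0: a_0=2, p_0 = 2*1 + 0 = 2, q_0 = 2*0 + 1 = 1.
  i=1: a_1=1, p_1 = 1*2 + 1 = 3, q_1 = 1*1 + 0 = 1.
  i=2: a_2=3, p_2 = 3*3 + 2 = 11, q_2 = 3*1 + 1 = 4.
  i=3: a_3=4, p_3 = 4*11 + 3 = 47, q_3 = 4*4 + 1 = 17.
  i=4: a_4=2, p_4 = 2*47 + 11 = 105, q_4 = 2*17 + 4 = 38.
q_4 = 38 > 17, so the last convergent with denominator <= 17 is p_3/q_3 = 47/17.
The closest fraction with denominator <= 17 is either p_3/q_3 or the intermediate fraction (k*p_3 + p_2)/(k*q_3 + q_2) with the largest k >= 1 whose denominator stays <= 17; these approach x as k grows, and every other convergent or intermediate fraction in range is farther away.
Largest k: floor((17 - q_2)/q_3) = floor((17 - 4)/17) = 0.
Since k = 0, no intermediate fraction beyond p_3/q_3 has denominator <= 17, so the convergent 47/17 is the closest (its error is |105*17 - 47*38|/(38*17) = 1/646).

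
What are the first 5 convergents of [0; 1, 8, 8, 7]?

Using the convergent recurrence p_i = a_i*p_{i-1} + p_{i-2}, q_i = a_i*q_{i-1} + q_{i-2} with p_{-2}=0, p_{-1}=1, q_{-2}=1, q_{-1}=0:
  i=0: a_0=0, p_0 = 0*1 + 0 = 0, q_0 = 0*0 + 1 = 1.
  i=1: a_1=1, p_1 = 1*0 + 1 = 1, q_1 = 1*1 + 0 = 1.
  i=2: a_2=8, p_2 = 8*1 + 0 = 8, q_2 = 8*1 + 1 = 9.
  i=3: a_3=8, p_3 = 8*8 + 1 = 65, q_3 = 8*9 + 1 = 73.
  i=4: a_4=7, p_4 = 7*65 + 8 = 463, q_4 = 7*73 + 9 = 520.

0/1, 1/1, 8/9, 65/73, 463/520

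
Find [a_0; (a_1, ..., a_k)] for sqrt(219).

Write x_i = (sqrt(219) + m_i)/d_i with (m_0, d_0) = (0, 1). a_0 = floor(sqrt(219)) = 14, since 14^2 = 196 <= 219 < 225 = 15^2.
Iterate m_{i+1} = d_i*a_i - m_i, d_{i+1} = (219 - m_{i+1}^2)/d_i, a_{i+1} = floor((a_0 + m_{i+1})/d_{i+1}):
  m_1 = 1*14 - 0 = 14, d_1 = (219 - 14^2)/1 = 23/1 = 23, a_1 = floor((14 + 14)/23) = 1.
  m_2 = 23*1 - 14 = 9, d_2 = (219 - 9^2)/23 = 138/23 = 6, a_2 = floor((14 + 9)/6) = 3.
  m_3 = 6*3 - 9 = 9, d_3 = (219 - 9^2)/6 = 138/6 = 23, a_3 = floor((14 + 9)/23) = 1.
  m_4 = 23*1 - 9 = 14, d_4 = (219 - 14^2)/23 = 23/23 = 1, a_4 = floor((14 + 14)/1) = 28.
  m_5 = 1*28 - 14 = 14, d_5 = (219 - 14^2)/1 = 23/1 = 23: (m_5, d_5) = (m_1, d_1) = (14, 23), so from here the quotients repeat a_1, ..., a_4; the period length is 4.
Hence the expansion of sqrt(219) is a_0 = 14 followed by the repeating block 1, 3, 1, 28 (period 4).

[14; (1, 3, 1, 28)]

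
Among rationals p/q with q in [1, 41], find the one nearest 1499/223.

Expand x = 1499/223 as a continued fraction with the Euclidean algorithm:
  1499 = 6*223 + 161, so a_0 = 6.
  223 = 1*161 + 62, so a_1 = 1.
  161 = 2*62 + 37, so a_2 = 2.
  62 = 1*37 + 25, so a_3 = 1.
  37 = 1*25 + 12, so a_4 = 1.
  25 = 2*12 + 1, so a_5 = 2.
  12 = 12*1 + 0, so a_6 = 12.
so x = [6; 1, 2, 1, 1, 2, 12].
Convergents (p_i = a_i*p_{i-1} + p_{i-2}, q_i = a_i*q_{i-1} + q_{i-2} with p_{-2}=0, p_{-1}=1, q_{-2}=1, q_{-1}=0), until the denominator exceeds 41:
  i=0: a_0=6, p_0 = 6*1 + 0 = 6, q_0 = 6*0 + 1 = 1.
  i=1: a_1=1, p_1 = 1*6 + 1 = 7, q_1 = 1*1 + 0 = 1.
  i=2: a_2=2, p_2 = 2*7 + 6 = 20, q_2 = 2*1 + 1 = 3.
  i=3: a_3=1, p_3 = 1*20 + 7 = 27, q_3 = 1*3 + 1 = 4.
  i=4: a_4=1, p_4 = 1*27 + 20 = 47, q_4 = 1*4 + 3 = 7.
  i=5: a_5=2, p_5 = 2*47 + 27 = 121, q_5 = 2*7 + 4 = 18.
  i=6: a_6=12, p_6 = 12*121 + 47 = 1499, q_6 = 12*18 + 7 = 223.
q_6 = 223 > 41, so the last convergent with denominator <= 41 is p_5/q_5 = 121/18.
The closest fraction with denominator <= 41 is either p_5/q_5 or the intermediate fraction (k*p_5 + p_4)/(k*q_5 + q_4) with the largest k >= 1 whose denominator stays <= 41; these approach x as k grows, and every other convergent or intermediate fraction in range is farther away.
Largest k: floor((41 - q_4)/q_5) = floor((41 - 7)/18) = 1.
That gives (1*121 + 47)/(1*18 + 7) = 168/25.
Compare the errors: |x - 121/18| = |1499*18 - 121*223|/(223*18) = 1/4014, and |x - 168/25| = |1499*25 - 168*223|/(223*25) = 11/5575.
Cross-multiplying, 1*5575 = 5575 < 44154 = 11*4014, so 1/4014 is smaller: the convergent 121/18 is closer to x than 168/25.

121/18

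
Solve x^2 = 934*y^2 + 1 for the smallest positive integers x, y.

First expand sqrt(934) as a continued fraction. With x_i = (sqrt(934) + m_i)/d_i and (m_0, d_0) = (0, 1): a_0 = floor(sqrt(934)) = 30, since 30^2 = 900 <= 934 < 961 = 31^2.
Iterate m_{i+1} = d_i*a_i - m_i, d_{i+1} = (934 - m_{i+1}^2)/d_i, a_{i+1} = floor((a_0 + m_{i+1})/d_{i+1}):
  m_1 = 1*30 - 0 = 30, d_1 = (934 - 30^2)/1 = 34/1 = 34, a_1 = floor((30 + 30)/34) = 1.
  m_2 = 34*1 - 30 = 4, d_2 = (934 - 4^2)/34 = 918/34 = 27, a_2 = floor((30 + 4)/27) = 1.
  m_3 = 27*1 - 4 = 23, d_3 = (934 - 23^2)/27 = 405/27 = 15, a_3 = floor((30 + 23)/15) = 3.
  m_4 = 15*3 - 23 = 22, d_4 = (934 - 22^2)/15 = 450/15 = 30, a_4 = floor((30 + 22)/30) = 1.
  m_5 = 30*1 - 22 = 8, d_5 = (934 - 8^2)/30 = 870/30 = 29, a_5 = floor((30 + 8)/29) = 1.
  m_6 = 29*1 - 8 = 21, d_6 = (934 - 21^2)/29 = 493/29 = 17, a_6 = floor((30 + 21)/17) = 3.
  m_7 = 17*3 - 21 = 30, d_7 = (934 - 30^2)/17 = 34/17 = 2, a_7 = floor((30 + 30)/2) = 30.
  m_8 = 2*30 - 30 = 30, d_8 = (934 - 30^2)/2 = 34/2 = 17, a_8 = floor((30 + 30)/17) = 3.
  m_9 = 17*3 - 30 = 21, d_9 = (934 - 21^2)/17 = 493/17 = 29, a_9 = floor((30 + 21)/29) = 1.
  m_10 = 29*1 - 21 = 8, d_10 = (934 - 8^2)/29 = 870/29 = 30, a_10 = floor((30 + 8)/30) = 1.
  m_11 = 30*1 - 8 = 22, d_11 = (934 - 22^2)/30 = 450/30 = 15, a_11 = floor((30 + 22)/15) = 3.
  m_12 = 15*3 - 22 = 23, d_12 = (934 - 23^2)/15 = 405/15 = 27, a_12 = floor((30 + 23)/27) = 1.
  m_13 = 27*1 - 23 = 4, d_13 = (934 - 4^2)/27 = 918/27 = 34, a_13 = floor((30 + 4)/34) = 1.
  m_14 = 34*1 - 4 = 30, d_14 = (934 - 30^2)/34 = 34/34 = 1, a_14 = floor((30 + 30)/1) = 60.
  m_15 = 1*60 - 30 = 30, d_15 = (934 - 30^2)/1 = 34/1 = 34: (m_15, d_15) = (m_1, d_1) = (30, 34), so from here the quotients repeat a_1, ..., a_14; the period length is 14.
So sqrt(934) = [30; (1, 1, 3, 1, 1, 3, 30, 3, 1, 1, 3, 1, 1, 60)] with period length k = 14.
k is even, so the fundamental solution of x^2 - 934y^2 = 1 is (p_{k-1}, q_{k-1}) = (p_13, q_13); compute convergents through index 13.
Convergents (p_i = a_i*p_{i-1} + p_{i-2}, q_i = a_i*q_{i-1} + q_{i-2} with p_{-2}=0, p_{-1}=1, q_{-2}=1, q_{-1}=0):
  i=0: a_0=30, p_0 = 30*1 + 0 = 30, q_0 = 30*0 + 1 = 1.
  i=1: a_1=1, p_1 = 1*30 + 1 = 31, q_1 = 1*1 + 0 = 1.
  i=2: a_2=1, p_2 = 1*31 + 30 = 61, q_2 = 1*1 + 1 = 2.
  i=3: a_3=3, p_3 = 3*61 + 31 = 214, q_3 = 3*2 + 1 = 7.
  i=4: a_4=1, p_4 = 1*214 + 61 = 275, q_4 = 1*7 + 2 = 9.
  i=5: a_5=1, p_5 = 1*275 + 214 = 489, q_5 = 1*9 + 7 = 16.
  i=6: a_6=3, p_6 = 3*489 + 275 = 1742, q_6 = 3*16 + 9 = 57.
  i=7: a_7=30, p_7 = 30*1742 + 489 = 52749, q_7 = 30*57 + 16 = 1726.
  i=8: a_8=3, p_8 = 3*52749 + 1742 = 159989, q_8 = 3*1726 + 57 = 5235.
  i=9: a_9=1, p_9 = 1*159989 + 52749 = 212738, q_9 = 1*5235 + 1726 = 6961.
  i=10: a_10=1, p_10 = 1*212738 + 159989 = 372727, q_10 = 1*6961 + 5235 = 12196.
  i=11: a_11=3, p_11 = 3*372727 + 212738 = 1330919, q_11 = 3*12196 + 6961 = 43549.
  i=12: a_12=1, p_12 = 1*1330919 + 372727 = 1703646, q_12 = 1*43549 + 12196 = 55745.
  i=13: a_13=1, p_13 = 1*1703646 + 1330919 = 3034565, q_13 = 1*55745 + 43549 = 99294.
Check: 3034565^2 - 934*99294^2 = 9208584739225 - 9208584739224 = 1, so (x, y) = (3034565, 99294) solves the equation, and by the theorem it is the least positive solution.

(x, y) = (3034565, 99294)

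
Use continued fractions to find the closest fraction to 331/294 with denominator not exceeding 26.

Expand x = 331/294 as a continued fraction with the Euclidean algorithm:
  331 = 1*294 + 37, so a_0 = 1.
  294 = 7*37 + 35, so a_1 = 7.
  37 = 1*35 + 2, so a_2 = 1.
  35 = 17*2 + 1, so a_3 = 17.
  2 = 2*1 + 0, so a_4 = 2.
so x = [1; 7, 1, 17, 2].
Convergents (p_i = a_i*p_{i-1} + p_{i-2}, q_i = a_i*q_{i-1} + q_{i-2} with p_{-2}=0, p_{-1}=1, q_{-2}=1, q_{-1}=0), until the denominator exceeds 26:
  i=0: a_0=1, p_0 = 1*1 + 0 = 1, q_0 = 1*0 + 1 = 1.
  i=1: a_1=7, p_1 = 7*1 + 1 = 8, q_1 = 7*1 + 0 = 7.
  i=2: a_2=1, p_2 = 1*8 + 1 = 9, q_2 = 1*7 + 1 = 8.
  i=3: a_3=17, p_3 = 17*9 + 8 = 161, q_3 = 17*8 + 7 = 143.
q_3 = 143 > 26, so the last convergent with denominator <= 26 is p_2/q_2 = 9/8.
The closest fraction with denominator <= 26 is either p_2/q_2 or the intermediate fraction (k*p_2 + p_1)/(k*q_2 + q_1) with the largest k >= 1 whose denominator stays <= 26; these approach x as k grows, and every other convergent or intermediate fraction in range is farther away.
Largest k: floor((26 - q_1)/q_2) = floor((26 - 7)/8) = 2.
That gives (2*9 + 8)/(2*8 + 7) = 26/23.
Compare the errors: |x - 9/8| = |331*8 - 9*294|/(294*8) = 2/2352, and |x - 26/23| = |331*23 - 26*294|/(294*23) = 31/6762.
Cross-multiplying, 2*6762 = 13524 < 72912 = 31*2352, so 2/2352 is smaller: the convergent 9/8 is closer to x than 26/23.

9/8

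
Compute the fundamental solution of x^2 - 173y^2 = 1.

(x, y) = (2499849, 190060)

First expand sqrt(173) as a continued fraction. With x_i = (sqrt(173) + m_i)/d_i and (m_0, d_0) = (0, 1): a_0 = floor(sqrt(173)) = 13, since 13^2 = 169 <= 173 < 196 = 14^2.
Iterate m_{i+1} = d_i*a_i - m_i, d_{i+1} = (173 - m_{i+1}^2)/d_i, a_{i+1} = floor((a_0 + m_{i+1})/d_{i+1}):
  m_1 = 1*13 - 0 = 13, d_1 = (173 - 13^2)/1 = 4/1 = 4, a_1 = floor((13 + 13)/4) = 6.
  m_2 = 4*6 - 13 = 11, d_2 = (173 - 11^2)/4 = 52/4 = 13, a_2 = floor((13 + 11)/13) = 1.
  m_3 = 13*1 - 11 = 2, d_3 = (173 - 2^2)/13 = 169/13 = 13, a_3 = floor((13 + 2)/13) = 1.
  m_4 = 13*1 - 2 = 11, d_4 = (173 - 11^2)/13 = 52/13 = 4, a_4 = floor((13 + 11)/4) = 6.
  m_5 = 4*6 - 11 = 13, d_5 = (173 - 13^2)/4 = 4/4 = 1, a_5 = floor((13 + 13)/1) = 26.
  m_6 = 1*26 - 13 = 13, d_6 = (173 - 13^2)/1 = 4/1 = 4: (m_6, d_6) = (m_1, d_1) = (13, 4), so from here the quotients repeat a_1, ..., a_5; the period length is 5.
So sqrt(173) = [13; (6, 1, 1, 6, 26)] with period length k = 5.
k is odd, so (p_{k-1}, q_{k-1}) only solves x^2 - 173y^2 = -1 and the fundamental solution of x^2 - 173y^2 = 1 is (p_{2k-1}, q_{2k-1}) = (p_9, q_9); compute convergents through index 9, running through the period twice.
Convergents (p_i = a_i*p_{i-1} + p_{i-2}, q_i = a_i*q_{i-1} + q_{i-2} with p_{-2}=0, p_{-1}=1, q_{-2}=1, q_{-1}=0):
  i=0: a_0=13, p_0 = 13*1 + 0 = 13, q_0 = 13*0 + 1 = 1.
  i=1: a_1=6, p_1 = 6*13 + 1 = 79, q_1 = 6*1 + 0 = 6.
  i=2: a_2=1, p_2 = 1*79 + 13 = 92, q_2 = 1*6 + 1 = 7.
  i=3: a_3=1, p_3 = 1*92 + 79 = 171, q_3 = 1*7 + 6 = 13.
  i=4: a_4=6, p_4 = 6*171 + 92 = 1118, q_4 = 6*13 + 7 = 85.
  i=5: a_5=26, p_5 = 26*1118 + 171 = 29239, q_5 = 26*85 + 13 = 2223.
  i=6: a_6=6, p_6 = 6*29239 + 1118 = 176552, q_6 = 6*2223 + 85 = 13423.
  i=7: a_7=1, p_7 = 1*176552 + 29239 = 205791, q_7 = 1*13423 + 2223 = 15646.
  i=8: a_8=1, p_8 = 1*205791 + 176552 = 382343, q_8 = 1*15646 + 13423 = 29069.
  i=9: a_9=6, p_9 = 6*382343 + 205791 = 2499849, q_9 = 6*29069 + 15646 = 190060.
Indeed p_4^2 - 173*q_4^2 = 1249924 - 1249925 = -1, not +1.
Check: 2499849^2 - 173*190060^2 = 6249245022801 - 6249245022800 = 1, so (x, y) = (2499849, 190060) solves the equation, and by the theorem it is the least positive solution.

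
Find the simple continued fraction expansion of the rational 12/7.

Run the Euclidean algorithm on 12 and 7; the successive quotients are the partial quotients a_0, a_1, ... (each step inverts the fractional part left over by the previous one):
  12 = 1*7 + 5, so a_0 = 1.
  7 = 1*5 + 2, so a_1 = 1.
  5 = 2*2 + 1, so a_2 = 2.
  2 = 2*1 + 0, so a_3 = 2.
The remainder reaches 0 after 4 divisions, so the expansion has 4 partial quotients, read off in order.

[1; 1, 2, 2]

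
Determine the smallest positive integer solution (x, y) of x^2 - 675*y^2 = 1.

(x, y) = (26, 1)

First expand sqrt(675) as a continued fraction. With x_i = (sqrt(675) + m_i)/d_i and (m_0, d_0) = (0, 1): a_0 = floor(sqrt(675)) = 25, since 25^2 = 625 <= 675 < 676 = 26^2.
Iterate m_{i+1} = d_i*a_i - m_i, d_{i+1} = (675 - m_{i+1}^2)/d_i, a_{i+1} = floor((a_0 + m_{i+1})/d_{i+1}):
  m_1 = 1*25 - 0 = 25, d_1 = (675 - 25^2)/1 = 50/1 = 50, a_1 = floor((25 + 25)/50) = 1.
  m_2 = 50*1 - 25 = 25, d_2 = (675 - 25^2)/50 = 50/50 = 1, a_2 = floor((25 + 25)/1) = 50.
  m_3 = 1*50 - 25 = 25, d_3 = (675 - 25^2)/1 = 50/1 = 50: (m_3, d_3) = (m_1, d_1) = (25, 50), so from here the quotients repeat a_1, a_2; the period length is 2.
So sqrt(675) = [25; (1, 50)] with period length k = 2.
k is even, so the fundamental solution of x^2 - 675y^2 = 1 is (p_{k-1}, q_{k-1}) = (p_1, q_1); compute convergents through index 1.
Convergents (p_i = a_i*p_{i-1} + p_{i-2}, q_i = a_i*q_{i-1} + q_{i-2} with p_{-2}=0, p_{-1}=1, q_{-2}=1, q_{-1}=0):
  i=0: a_0=25, p_0 = 25*1 + 0 = 25, q_0 = 25*0 + 1 = 1.
  i=1: a_1=1, p_1 = 1*25 + 1 = 26, q_1 = 1*1 + 0 = 1.
Check: 26^2 - 675*1^2 = 676 - 675 = 1, so (x, y) = (26, 1) solves the equation, and by the theorem it is the least positive solution.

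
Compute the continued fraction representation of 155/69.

Run the Euclidean algorithm on 155 and 69; the successive quotients are the partial quotients a_0, a_1, ... (each step inverts the fractional part left over by the previous one):
  155 = 2*69 + 17, so a_0 = 2.
  69 = 4*17 + 1, so a_1 = 4.
  17 = 17*1 + 0, so a_2 = 17.
The remainder reaches 0 after 3 divisions, so the expansion has 3 partial quotients, read off in order.

[2; 4, 17]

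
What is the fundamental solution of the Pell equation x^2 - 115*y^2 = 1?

First expand sqrt(115) as a continued fraction. With x_i = (sqrt(115) + m_i)/d_i and (m_0, d_0) = (0, 1): a_0 = floor(sqrt(115)) = 10, since 10^2 = 100 <= 115 < 121 = 11^2.
Iterate m_{i+1} = d_i*a_i - m_i, d_{i+1} = (115 - m_{i+1}^2)/d_i, a_{i+1} = floor((a_0 + m_{i+1})/d_{i+1}):
  m_1 = 1*10 - 0 = 10, d_1 = (115 - 10^2)/1 = 15/1 = 15, a_1 = floor((10 + 10)/15) = 1.
  m_2 = 15*1 - 10 = 5, d_2 = (115 - 5^2)/15 = 90/15 = 6, a_2 = floor((10 + 5)/6) = 2.
  m_3 = 6*2 - 5 = 7, d_3 = (115 - 7^2)/6 = 66/6 = 11, a_3 = floor((10 + 7)/11) = 1.
  m_4 = 11*1 - 7 = 4, d_4 = (115 - 4^2)/11 = 99/11 = 9, a_4 = floor((10 + 4)/9) = 1.
  m_5 = 9*1 - 4 = 5, d_5 = (115 - 5^2)/9 = 90/9 = 10, a_5 = floor((10 + 5)/10) = 1.
  m_6 = 10*1 - 5 = 5, d_6 = (115 - 5^2)/10 = 90/10 = 9, a_6 = floor((10 + 5)/9) = 1.
  m_7 = 9*1 - 5 = 4, d_7 = (115 - 4^2)/9 = 99/9 = 11, a_7 = floor((10 + 4)/11) = 1.
  m_8 = 11*1 - 4 = 7, d_8 = (115 - 7^2)/11 = 66/11 = 6, a_8 = floor((10 + 7)/6) = 2.
  m_9 = 6*2 - 7 = 5, d_9 = (115 - 5^2)/6 = 90/6 = 15, a_9 = floor((10 + 5)/15) = 1.
  m_10 = 15*1 - 5 = 10, d_10 = (115 - 10^2)/15 = 15/15 = 1, a_10 = floor((10 + 10)/1) = 20.
  m_11 = 1*20 - 10 = 10, d_11 = (115 - 10^2)/1 = 15/1 = 15: (m_11, d_11) = (m_1, d_1) = (10, 15), so from here the quotients repeat a_1, ..., a_10; the period length is 10.
So sqrt(115) = [10; (1, 2, 1, 1, 1, 1, 1, 2, 1, 20)] with period length k = 10.
k is even, so the fundamental solution of x^2 - 115y^2 = 1 is (p_{k-1}, q_{k-1}) = (p_9, q_9); compute convergents through index 9.
Convergents (p_i = a_i*p_{i-1} + p_{i-2}, q_i = a_i*q_{i-1} + q_{i-2} with p_{-2}=0, p_{-1}=1, q_{-2}=1, q_{-1}=0):
  i=0: a_0=10, p_0 = 10*1 + 0 = 10, q_0 = 10*0 + 1 = 1.
  i=1: a_1=1, p_1 = 1*10 + 1 = 11, q_1 = 1*1 + 0 = 1.
  i=2: a_2=2, p_2 = 2*11 + 10 = 32, q_2 = 2*1 + 1 = 3.
  i=3: a_3=1, p_3 = 1*32 + 11 = 43, q_3 = 1*3 + 1 = 4.
  i=4: a_4=1, p_4 = 1*43 + 32 = 75, q_4 = 1*4 + 3 = 7.
  i=5: a_5=1, p_5 = 1*75 + 43 = 118, q_5 = 1*7 + 4 = 11.
  i=6: a_6=1, p_6 = 1*118 + 75 = 193, q_6 = 1*11 + 7 = 18.
  i=7: a_7=1, p_7 = 1*193 + 118 = 311, q_7 = 1*18 + 11 = 29.
  i=8: a_8=2, p_8 = 2*311 + 193 = 815, q_8 = 2*29 + 18 = 76.
  i=9: a_9=1, p_9 = 1*815 + 311 = 1126, q_9 = 1*76 + 29 = 105.
Check: 1126^2 - 115*105^2 = 1267876 - 1267875 = 1, so (x, y) = (1126, 105) solves the equation, and by the theorem it is the least positive solution.

(x, y) = (1126, 105)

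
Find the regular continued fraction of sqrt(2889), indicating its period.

Write x_i = (sqrt(2889) + m_i)/d_i with (m_0, d_0) = (0, 1). a_0 = floor(sqrt(2889)) = 53, since 53^2 = 2809 <= 2889 < 2916 = 54^2.
Iterate m_{i+1} = d_i*a_i - m_i, d_{i+1} = (2889 - m_{i+1}^2)/d_i, a_{i+1} = floor((a_0 + m_{i+1})/d_{i+1}):
  m_1 = 1*53 - 0 = 53, d_1 = (2889 - 53^2)/1 = 80/1 = 80, a_1 = floor((53 + 53)/80) = 1.
  m_2 = 80*1 - 53 = 27, d_2 = (2889 - 27^2)/80 = 2160/80 = 27, a_2 = floor((53 + 27)/27) = 2.
  m_3 = 27*2 - 27 = 27, d_3 = (2889 - 27^2)/27 = 2160/27 = 80, a_3 = floor((53 + 27)/80) = 1.
  m_4 = 80*1 - 27 = 53, d_4 = (2889 - 53^2)/80 = 80/80 = 1, a_4 = floor((53 + 53)/1) = 106.
  m_5 = 1*106 - 53 = 53, d_5 = (2889 - 53^2)/1 = 80/1 = 80: (m_5, d_5) = (m_1, d_1) = (53, 80), so from here the quotients repeat a_1, ..., a_4; the period length is 4.
Hence the expansion of sqrt(2889) is a_0 = 53 followed by the repeating block 1, 2, 1, 106 (period 4).

[53; (1, 2, 1, 106)]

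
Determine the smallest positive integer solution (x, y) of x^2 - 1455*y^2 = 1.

(x, y) = (23764, 623)

First expand sqrt(1455) as a continued fraction. With x_i = (sqrt(1455) + m_i)/d_i and (m_0, d_0) = (0, 1): a_0 = floor(sqrt(1455)) = 38, since 38^2 = 1444 <= 1455 < 1521 = 39^2.
Iterate m_{i+1} = d_i*a_i - m_i, d_{i+1} = (1455 - m_{i+1}^2)/d_i, a_{i+1} = floor((a_0 + m_{i+1})/d_{i+1}):
  m_1 = 1*38 - 0 = 38, d_1 = (1455 - 38^2)/1 = 11/1 = 11, a_1 = floor((38 + 38)/11) = 6.
  m_2 = 11*6 - 38 = 28, d_2 = (1455 - 28^2)/11 = 671/11 = 61, a_2 = floor((38 + 28)/61) = 1.
  m_3 = 61*1 - 28 = 33, d_3 = (1455 - 33^2)/61 = 366/61 = 6, a_3 = floor((38 + 33)/6) = 11.
  m_4 = 6*11 - 33 = 33, d_4 = (1455 - 33^2)/6 = 366/6 = 61, a_4 = floor((38 + 33)/61) = 1.
  m_5 = 61*1 - 33 = 28, d_5 = (1455 - 28^2)/61 = 671/61 = 11, a_5 = floor((38 + 28)/11) = 6.
  m_6 = 11*6 - 28 = 38, d_6 = (1455 - 38^2)/11 = 11/11 = 1, a_6 = floor((38 + 38)/1) = 76.
  m_7 = 1*76 - 38 = 38, d_7 = (1455 - 38^2)/1 = 11/1 = 11: (m_7, d_7) = (m_1, d_1) = (38, 11), so from here the quotients repeat a_1, ..., a_6; the period length is 6.
So sqrt(1455) = [38; (6, 1, 11, 1, 6, 76)] with period length k = 6.
k is even, so the fundamental solution of x^2 - 1455y^2 = 1 is (p_{k-1}, q_{k-1}) = (p_5, q_5); compute convergents through index 5.
Convergents (p_i = a_i*p_{i-1} + p_{i-2}, q_i = a_i*q_{i-1} + q_{i-2} with p_{-2}=0, p_{-1}=1, q_{-2}=1, q_{-1}=0):
  i=0: a_0=38, p_0 = 38*1 + 0 = 38, q_0 = 38*0 + 1 = 1.
  i=1: a_1=6, p_1 = 6*38 + 1 = 229, q_1 = 6*1 + 0 = 6.
  i=2: a_2=1, p_2 = 1*229 + 38 = 267, q_2 = 1*6 + 1 = 7.
  i=3: a_3=11, p_3 = 11*267 + 229 = 3166, q_3 = 11*7 + 6 = 83.
  i=4: a_4=1, p_4 = 1*3166 + 267 = 3433, q_4 = 1*83 + 7 = 90.
  i=5: a_5=6, p_5 = 6*3433 + 3166 = 23764, q_5 = 6*90 + 83 = 623.
Check: 23764^2 - 1455*623^2 = 564727696 - 564727695 = 1, so (x, y) = (23764, 623) solves the equation, and by the theorem it is the least positive solution.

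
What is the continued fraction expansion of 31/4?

Run the Euclidean algorithm on 31 and 4; the successive quotients are the partial quotients a_0, a_1, ... (each step inverts the fractional part left over by the previous one):
  31 = 7*4 + 3, so a_0 = 7.
  4 = 1*3 + 1, so a_1 = 1.
  3 = 3*1 + 0, so a_2 = 3.
The remainder reaches 0 after 3 divisions, so the expansion has 3 partial quotients, read off in order.

[7; 1, 3]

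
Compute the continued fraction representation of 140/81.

Run the Euclidean algorithm on 140 and 81; the successive quotients are the partial quotients a_0, a_1, ... (each step inverts the fractional part left over by the previous one):
  140 = 1*81 + 59, so a_0 = 1.
  81 = 1*59 + 22, so a_1 = 1.
  59 = 2*22 + 15, so a_2 = 2.
  22 = 1*15 + 7, so a_3 = 1.
  15 = 2*7 + 1, so a_4 = 2.
  7 = 7*1 + 0, so a_5 = 7.
The remainder reaches 0 after 6 divisions, so the expansion has 6 partial quotients, read off in order.

[1; 1, 2, 1, 2, 7]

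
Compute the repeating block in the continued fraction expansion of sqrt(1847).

Write x_i = (sqrt(1847) + m_i)/d_i with (m_0, d_0) = (0, 1). a_0 = floor(sqrt(1847)) = 42, since 42^2 = 1764 <= 1847 < 1849 = 43^2.
Iterate m_{i+1} = d_i*a_i - m_i, d_{i+1} = (1847 - m_{i+1}^2)/d_i, a_{i+1} = floor((a_0 + m_{i+1})/d_{i+1}):
  m_1 = 1*42 - 0 = 42, d_1 = (1847 - 42^2)/1 = 83/1 = 83, a_1 = floor((42 + 42)/83) = 1.
  m_2 = 83*1 - 42 = 41, d_2 = (1847 - 41^2)/83 = 166/83 = 2, a_2 = floor((42 + 41)/2) = 41.
  m_3 = 2*41 - 41 = 41, d_3 = (1847 - 41^2)/2 = 166/2 = 83, a_3 = floor((42 + 41)/83) = 1.
  m_4 = 83*1 - 41 = 42, d_4 = (1847 - 42^2)/83 = 83/83 = 1, a_4 = floor((42 + 42)/1) = 84.
  m_5 = 1*84 - 42 = 42, d_5 = (1847 - 42^2)/1 = 83/1 = 83: (m_5, d_5) = (m_1, d_1) = (42, 83), so from here the quotients repeat a_1, ..., a_4; the period length is 4.
Hence the expansion of sqrt(1847) is a_0 = 42 followed by the repeating block 1, 41, 1, 84 (period 4).

[42; (1, 41, 1, 84)]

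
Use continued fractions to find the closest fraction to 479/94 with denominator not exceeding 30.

Expand x = 479/94 as a continued fraction with the Euclidean algorithm:
  479 = 5*94 + 9, so a_0 = 5.
  94 = 10*9 + 4, so a_1 = 10.
  9 = 2*4 + 1, so a_2 = 2.
  4 = 4*1 + 0, so a_3 = 4.
so x = [5; 10, 2, 4].
Convergents (p_i = a_i*p_{i-1} + p_{i-2}, q_i = a_i*q_{i-1} + q_{i-2} with p_{-2}=0, p_{-1}=1, q_{-2}=1, q_{-1}=0), until the denominator exceeds 30:
  i=0: a_0=5, p_0 = 5*1 + 0 = 5, q_0 = 5*0 + 1 = 1.
  i=1: a_1=10, p_1 = 10*5 + 1 = 51, q_1 = 10*1 + 0 = 10.
  i=2: a_2=2, p_2 = 2*51 + 5 = 107, q_2 = 2*10 + 1 = 21.
  i=3: a_3=4, p_3 = 4*107 + 51 = 479, q_3 = 4*21 + 10 = 94.
q_3 = 94 > 30, so the last convergent with denominator <= 30 is p_2/q_2 = 107/21.
The closest fraction with denominator <= 30 is either p_2/q_2 or the intermediate fraction (k*p_2 + p_1)/(k*q_2 + q_1) with the largest k >= 1 whose denominator stays <= 30; these approach x as k grows, and every other convergent or intermediate fraction in range is farther away.
Largest k: floor((30 - q_1)/q_2) = floor((30 - 10)/21) = 0.
Since k = 0, no intermediate fraction beyond p_2/q_2 has denominator <= 30, so the convergent 107/21 is the closest (its error is |479*21 - 107*94|/(94*21) = 1/1974).

107/21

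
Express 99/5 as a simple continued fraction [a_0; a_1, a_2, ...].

[19; 1, 4]

Run the Euclidean algorithm on 99 and 5; the successive quotients are the partial quotients a_0, a_1, ... (each step inverts the fractional part left over by the previous one):
  99 = 19*5 + 4, so a_0 = 19.
  5 = 1*4 + 1, so a_1 = 1.
  4 = 4*1 + 0, so a_2 = 4.
The remainder reaches 0 after 3 divisions, so the expansion has 3 partial quotients, read off in order.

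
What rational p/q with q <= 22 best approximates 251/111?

Expand x = 251/111 as a continued fraction with the Euclidean algorithm:
  251 = 2*111 + 29, so a_0 = 2.
  111 = 3*29 + 24, so a_1 = 3.
  29 = 1*24 + 5, so a_2 = 1.
  24 = 4*5 + 4, so a_3 = 4.
  5 = 1*4 + 1, so a_4 = 1.
  4 = 4*1 + 0, so a_5 = 4.
so x = [2; 3, 1, 4, 1, 4].
Convergents (p_i = a_i*p_{i-1} + p_{i-2}, q_i = a_i*q_{i-1} + q_{i-2} with p_{-2}=0, p_{-1}=1, q_{-2}=1, q_{-1}=0), until the denominator exceeds 22:
  i=0: a_0=2, p_0 = 2*1 + 0 = 2, q_0 = 2*0 + 1 = 1.
  i=1: a_1=3, p_1 = 3*2 + 1 = 7, q_1 = 3*1 + 0 = 3.
  i=2: a_2=1, p_2 = 1*7 + 2 = 9, q_2 = 1*3 + 1 = 4.
  i=3: a_3=4, p_3 = 4*9 + 7 = 43, q_3 = 4*4 + 3 = 19.
  i=4: a_4=1, p_4 = 1*43 + 9 = 52, q_4 = 1*19 + 4 = 23.
q_4 = 23 > 22, so the last convergent with denominator <= 22 is p_3/q_3 = 43/19.
The closest fraction with denominator <= 22 is either p_3/q_3 or the intermediate fraction (k*p_3 + p_2)/(k*q_3 + q_2) with the largest k >= 1 whose denominator stays <= 22; these approach x as k grows, and every other convergent or intermediate fraction in range is farther away.
Largest k: floor((22 - q_2)/q_3) = floor((22 - 4)/19) = 0.
Since k = 0, no intermediate fraction beyond p_3/q_3 has denominator <= 22, so the convergent 43/19 is the closest (its error is |251*19 - 43*111|/(111*19) = 4/2109).

43/19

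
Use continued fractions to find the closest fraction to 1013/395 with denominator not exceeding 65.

159/62

Expand x = 1013/395 as a continued fraction with the Euclidean algorithm:
  1013 = 2*395 + 223, so a_0 = 2.
  395 = 1*223 + 172, so a_1 = 1.
  223 = 1*172 + 51, so a_2 = 1.
  172 = 3*51 + 19, so a_3 = 3.
  51 = 2*19 + 13, so a_4 = 2.
  19 = 1*13 + 6, so a_5 = 1.
  13 = 2*6 + 1, so a_6 = 2.
  6 = 6*1 + 0, so a_7 = 6.
so x = [2; 1, 1, 3, 2, 1, 2, 6].
Convergents (p_i = a_i*p_{i-1} + p_{i-2}, q_i = a_i*q_{i-1} + q_{i-2} with p_{-2}=0, p_{-1}=1, q_{-2}=1, q_{-1}=0), until the denominator exceeds 65:
  i=0: a_0=2, p_0 = 2*1 + 0 = 2, q_0 = 2*0 + 1 = 1.
  i=1: a_1=1, p_1 = 1*2 + 1 = 3, q_1 = 1*1 + 0 = 1.
  i=2: a_2=1, p_2 = 1*3 + 2 = 5, q_2 = 1*1 + 1 = 2.
  i=3: a_3=3, p_3 = 3*5 + 3 = 18, q_3 = 3*2 + 1 = 7.
  i=4: a_4=2, p_4 = 2*18 + 5 = 41, q_4 = 2*7 + 2 = 16.
  i=5: a_5=1, p_5 = 1*41 + 18 = 59, q_5 = 1*16 + 7 = 23.
  i=6: a_6=2, p_6 = 2*59 + 41 = 159, q_6 = 2*23 + 16 = 62.
  i=7: a_7=6, p_7 = 6*159 + 59 = 1013, q_7 = 6*62 + 23 = 395.
q_7 = 395 > 65, so the last convergent with denominator <= 65 is p_6/q_6 = 159/62.
The closest fraction with denominator <= 65 is either p_6/q_6 or the intermediate fraction (k*p_6 + p_5)/(k*q_6 + q_5) with the largest k >= 1 whose denominator stays <= 65; these approach x as k grows, and every other convergent or intermediate fraction in range is farther away.
Largest k: floor((65 - q_5)/q_6) = floor((65 - 23)/62) = 0.
Since k = 0, no intermediate fraction beyond p_6/q_6 has denominator <= 65, so the convergent 159/62 is the closest (its error is |1013*62 - 159*395|/(395*62) = 1/24490).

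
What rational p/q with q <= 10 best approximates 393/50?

Expand x = 393/50 as a continued fraction with the Euclidean algorithm:
  393 = 7*50 + 43, so a_0 = 7.
  50 = 1*43 + 7, so a_1 = 1.
  43 = 6*7 + 1, so a_2 = 6.
  7 = 7*1 + 0, so a_3 = 7.
so x = [7; 1, 6, 7].
Convergents (p_i = a_i*p_{i-1} + p_{i-2}, q_i = a_i*q_{i-1} + q_{i-2} with p_{-2}=0, p_{-1}=1, q_{-2}=1, q_{-1}=0), until the denominator exceeds 10:
  i=0: a_0=7, p_0 = 7*1 + 0 = 7, q_0 = 7*0 + 1 = 1.
  i=1: a_1=1, p_1 = 1*7 + 1 = 8, q_1 = 1*1 + 0 = 1.
  i=2: a_2=6, p_2 = 6*8 + 7 = 55, q_2 = 6*1 + 1 = 7.
  i=3: a_3=7, p_3 = 7*55 + 8 = 393, q_3 = 7*7 + 1 = 50.
q_3 = 50 > 10, so the last convergent with denominator <= 10 is p_2/q_2 = 55/7.
The closest fraction with denominator <= 10 is either p_2/q_2 or the intermediate fraction (k*p_2 + p_1)/(k*q_2 + q_1) with the largest k >= 1 whose denominator stays <= 10; these approach x as k grows, and every other convergent or intermediate fraction in range is farther away.
Largest k: floor((10 - q_1)/q_2) = floor((10 - 1)/7) = 1.
That gives (1*55 + 8)/(1*7 + 1) = 63/8.
Compare the errors: |x - 55/7| = |393*7 - 55*50|/(50*7) = 1/350, and |x - 63/8| = |393*8 - 63*50|/(50*8) = 6/400.
Cross-multiplying, 1*400 = 400 < 2100 = 6*350, so 1/350 is smaller: the convergent 55/7 is closer to x than 63/8.

55/7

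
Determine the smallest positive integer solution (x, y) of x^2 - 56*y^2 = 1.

(x, y) = (15, 2)

First expand sqrt(56) as a continued fraction. With x_i = (sqrt(56) + m_i)/d_i and (m_0, d_0) = (0, 1): a_0 = floor(sqrt(56)) = 7, since 7^2 = 49 <= 56 < 64 = 8^2.
Iterate m_{i+1} = d_i*a_i - m_i, d_{i+1} = (56 - m_{i+1}^2)/d_i, a_{i+1} = floor((a_0 + m_{i+1})/d_{i+1}):
  m_1 = 1*7 - 0 = 7, d_1 = (56 - 7^2)/1 = 7/1 = 7, a_1 = floor((7 + 7)/7) = 2.
  m_2 = 7*2 - 7 = 7, d_2 = (56 - 7^2)/7 = 7/7 = 1, a_2 = floor((7 + 7)/1) = 14.
  m_3 = 1*14 - 7 = 7, d_3 = (56 - 7^2)/1 = 7/1 = 7: (m_3, d_3) = (m_1, d_1) = (7, 7), so from here the quotients repeat a_1, a_2; the period length is 2.
So sqrt(56) = [7; (2, 14)] with period length k = 2.
k is even, so the fundamental solution of x^2 - 56y^2 = 1 is (p_{k-1}, q_{k-1}) = (p_1, q_1); compute convergents through index 1.
Convergents (p_i = a_i*p_{i-1} + p_{i-2}, q_i = a_i*q_{i-1} + q_{i-2} with p_{-2}=0, p_{-1}=1, q_{-2}=1, q_{-1}=0):
  i=0: a_0=7, p_0 = 7*1 + 0 = 7, q_0 = 7*0 + 1 = 1.
  i=1: a_1=2, p_1 = 2*7 + 1 = 15, q_1 = 2*1 + 0 = 2.
Check: 15^2 - 56*2^2 = 225 - 224 = 1, so (x, y) = (15, 2) solves the equation, and by the theorem it is the least positive solution.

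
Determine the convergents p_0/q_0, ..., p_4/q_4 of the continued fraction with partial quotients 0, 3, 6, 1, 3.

0/1, 1/3, 6/19, 7/22, 27/85

Using the convergent recurrence p_i = a_i*p_{i-1} + p_{i-2}, q_i = a_i*q_{i-1} + q_{i-2} with p_{-2}=0, p_{-1}=1, q_{-2}=1, q_{-1}=0:
  i=0: a_0=0, p_0 = 0*1 + 0 = 0, q_0 = 0*0 + 1 = 1.
  i=1: a_1=3, p_1 = 3*0 + 1 = 1, q_1 = 3*1 + 0 = 3.
  i=2: a_2=6, p_2 = 6*1 + 0 = 6, q_2 = 6*3 + 1 = 19.
  i=3: a_3=1, p_3 = 1*6 + 1 = 7, q_3 = 1*19 + 3 = 22.
  i=4: a_4=3, p_4 = 3*7 + 6 = 27, q_4 = 3*22 + 19 = 85.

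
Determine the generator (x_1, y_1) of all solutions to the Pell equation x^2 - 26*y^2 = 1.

First expand sqrt(26) as a continued fraction. With x_i = (sqrt(26) + m_i)/d_i and (m_0, d_0) = (0, 1): a_0 = floor(sqrt(26)) = 5, since 5^2 = 25 <= 26 < 36 = 6^2.
Iterate m_{i+1} = d_i*a_i - m_i, d_{i+1} = (26 - m_{i+1}^2)/d_i, a_{i+1} = floor((a_0 + m_{i+1})/d_{i+1}):
  m_1 = 1*5 - 0 = 5, d_1 = (26 - 5^2)/1 = 1/1 = 1, a_1 = floor((5 + 5)/1) = 10.
  m_2 = 1*10 - 5 = 5, d_2 = (26 - 5^2)/1 = 1/1 = 1: (m_2, d_2) = (m_1, d_1) = (5, 1), so from here the quotient a_1 repeats; the period length is 1.
So sqrt(26) = [5; (10)] with period length k = 1.
k is odd, so (p_{k-1}, q_{k-1}) only solves x^2 - 26y^2 = -1 and the fundamental solution of x^2 - 26y^2 = 1 is (p_{2k-1}, q_{2k-1}) = (p_1, q_1); compute convergents through index 1, running through the period twice.
Convergents (p_i = a_i*p_{i-1} + p_{i-2}, q_i = a_i*q_{i-1} + q_{i-2} with p_{-2}=0, p_{-1}=1, q_{-2}=1, q_{-1}=0):
  i=0: a_0=5, p_0 = 5*1 + 0 = 5, q_0 = 5*0 + 1 = 1.
  i=1: a_1=10, p_1 = 10*5 + 1 = 51, q_1 = 10*1 + 0 = 10.
Indeed p_0^2 - 26*q_0^2 = 25 - 26 = -1, not +1.
Check: 51^2 - 26*10^2 = 2601 - 2600 = 1, so (x, y) = (51, 10) solves the equation, and by the theorem it is the least positive solution.

(x, y) = (51, 10)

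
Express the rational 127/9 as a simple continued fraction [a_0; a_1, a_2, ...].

Run the Euclidean algorithm on 127 and 9; the successive quotients are the partial quotients a_0, a_1, ... (each step inverts the fractional part left over by the previous one):
  127 = 14*9 + 1, so a_0 = 14.
  9 = 9*1 + 0, so a_1 = 9.
The remainder reaches 0 after 2 divisions, so the expansion has 2 partial quotients, read off in order.

[14; 9]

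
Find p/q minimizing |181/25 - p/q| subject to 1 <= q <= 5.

29/4

Expand x = 181/25 as a continued fraction with the Euclidean algorithm:
  181 = 7*25 + 6, so a_0 = 7.
  25 = 4*6 + 1, so a_1 = 4.
  6 = 6*1 + 0, so a_2 = 6.
so x = [7; 4, 6].
Convergents (p_i = a_i*p_{i-1} + p_{i-2}, q_i = a_i*q_{i-1} + q_{i-2} with p_{-2}=0, p_{-1}=1, q_{-2}=1, q_{-1}=0), until the denominator exceeds 5:
  i=0: a_0=7, p_0 = 7*1 + 0 = 7, q_0 = 7*0 + 1 = 1.
  i=1: a_1=4, p_1 = 4*7 + 1 = 29, q_1 = 4*1 + 0 = 4.
  i=2: a_2=6, p_2 = 6*29 + 7 = 181, q_2 = 6*4 + 1 = 25.
q_2 = 25 > 5, so the last convergent with denominator <= 5 is p_1/q_1 = 29/4.
The closest fraction with denominator <= 5 is either p_1/q_1 or the intermediate fraction (k*p_1 + p_0)/(k*q_1 + q_0) with the largest k >= 1 whose denominator stays <= 5; these approach x as k grows, and every other convergent or intermediate fraction in range is farther away.
Largest k: floor((5 - q_0)/q_1) = floor((5 - 1)/4) = 1.
That gives (1*29 + 7)/(1*4 + 1) = 36/5.
Compare the errors: |x - 29/4| = |181*4 - 29*25|/(25*4) = 1/100, and |x - 36/5| = |181*5 - 36*25|/(25*5) = 5/125.
Cross-multiplying, 1*125 = 125 < 500 = 5*100, so 1/100 is smaller: the convergent 29/4 is closer to x than 36/5.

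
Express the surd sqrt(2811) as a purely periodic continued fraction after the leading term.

[53; (53, 106)]

Write x_i = (sqrt(2811) + m_i)/d_i with (m_0, d_0) = (0, 1). a_0 = floor(sqrt(2811)) = 53, since 53^2 = 2809 <= 2811 < 2916 = 54^2.
Iterate m_{i+1} = d_i*a_i - m_i, d_{i+1} = (2811 - m_{i+1}^2)/d_i, a_{i+1} = floor((a_0 + m_{i+1})/d_{i+1}):
  m_1 = 1*53 - 0 = 53, d_1 = (2811 - 53^2)/1 = 2/1 = 2, a_1 = floor((53 + 53)/2) = 53.
  m_2 = 2*53 - 53 = 53, d_2 = (2811 - 53^2)/2 = 2/2 = 1, a_2 = floor((53 + 53)/1) = 106.
  m_3 = 1*106 - 53 = 53, d_3 = (2811 - 53^2)/1 = 2/1 = 2: (m_3, d_3) = (m_1, d_1) = (53, 2), so from here the quotients repeat a_1, a_2; the period length is 2.
Hence the expansion of sqrt(2811) is a_0 = 53 followed by the repeating block 53, 106 (period 2).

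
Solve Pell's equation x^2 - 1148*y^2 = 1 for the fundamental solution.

First expand sqrt(1148) as a continued fraction. With x_i = (sqrt(1148) + m_i)/d_i and (m_0, d_0) = (0, 1): a_0 = floor(sqrt(1148)) = 33, since 33^2 = 1089 <= 1148 < 1156 = 34^2.
Iterate m_{i+1} = d_i*a_i - m_i, d_{i+1} = (1148 - m_{i+1}^2)/d_i, a_{i+1} = floor((a_0 + m_{i+1})/d_{i+1}):
  m_1 = 1*33 - 0 = 33, d_1 = (1148 - 33^2)/1 = 59/1 = 59, a_1 = floor((33 + 33)/59) = 1.
  m_2 = 59*1 - 33 = 26, d_2 = (1148 - 26^2)/59 = 472/59 = 8, a_2 = floor((33 + 26)/8) = 7.
  m_3 = 8*7 - 26 = 30, d_3 = (1148 - 30^2)/8 = 248/8 = 31, a_3 = floor((33 + 30)/31) = 2.
  m_4 = 31*2 - 30 = 32, d_4 = (1148 - 32^2)/31 = 124/31 = 4, a_4 = floor((33 + 32)/4) = 16.
  m_5 = 4*16 - 32 = 32, d_5 = (1148 - 32^2)/4 = 124/4 = 31, a_5 = floor((33 + 32)/31) = 2.
  m_6 = 31*2 - 32 = 30, d_6 = (1148 - 30^2)/31 = 248/31 = 8, a_6 = floor((33 + 30)/8) = 7.
  m_7 = 8*7 - 30 = 26, d_7 = (1148 - 26^2)/8 = 472/8 = 59, a_7 = floor((33 + 26)/59) = 1.
  m_8 = 59*1 - 26 = 33, d_8 = (1148 - 33^2)/59 = 59/59 = 1, a_8 = floor((33 + 33)/1) = 66.
  m_9 = 1*66 - 33 = 33, d_9 = (1148 - 33^2)/1 = 59/1 = 59: (m_9, d_9) = (m_1, d_1) = (33, 59), so from here the quotients repeat a_1, ..., a_8; the period length is 8.
So sqrt(1148) = [33; (1, 7, 2, 16, 2, 7, 1, 66)] with period length k = 8.
k is even, so the fundamental solution of x^2 - 1148y^2 = 1 is (p_{k-1}, q_{k-1}) = (p_7, q_7); compute convergents through index 7.
Convergents (p_i = a_i*p_{i-1} + p_{i-2}, q_i = a_i*q_{i-1} + q_{i-2} with p_{-2}=0, p_{-1}=1, q_{-2}=1, q_{-1}=0):
  i=0: a_0=33, p_0 = 33*1 + 0 = 33, q_0 = 33*0 + 1 = 1.
  i=1: a_1=1, p_1 = 1*33 + 1 = 34, q_1 = 1*1 + 0 = 1.
  i=2: a_2=7, p_2 = 7*34 + 33 = 271, q_2 = 7*1 + 1 = 8.
  i=3: a_3=2, p_3 = 2*271 + 34 = 576, q_3 = 2*8 + 1 = 17.
  i=4: a_4=16, p_4 = 16*576 + 271 = 9487, q_4 = 16*17 + 8 = 280.
  i=5: a_5=2, p_5 = 2*9487 + 576 = 19550, q_5 = 2*280 + 17 = 577.
  i=6: a_6=7, p_6 = 7*19550 + 9487 = 146337, q_6 = 7*577 + 280 = 4319.
  i=7: a_7=1, p_7 = 1*146337 + 19550 = 165887, q_7 = 1*4319 + 577 = 4896.
Check: 165887^2 - 1148*4896^2 = 27518496769 - 27518496768 = 1, so (x, y) = (165887, 4896) solves the equation, and by the theorem it is the least positive solution.

(x, y) = (165887, 4896)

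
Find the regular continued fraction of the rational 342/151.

Run the Euclidean algorithm on 342 and 151; the successive quotients are the partial quotients a_0, a_1, ... (each step inverts the fractional part left over by the previous one):
  342 = 2*151 + 40, so a_0 = 2.
  151 = 3*40 + 31, so a_1 = 3.
  40 = 1*31 + 9, so a_2 = 1.
  31 = 3*9 + 4, so a_3 = 3.
  9 = 2*4 + 1, so a_4 = 2.
  4 = 4*1 + 0, so a_5 = 4.
The remainder reaches 0 after 6 divisions, so the expansion has 6 partial quotients, read off in order.

[2; 3, 1, 3, 2, 4]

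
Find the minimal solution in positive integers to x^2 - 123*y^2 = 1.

First expand sqrt(123) as a continued fraction. With x_i = (sqrt(123) + m_i)/d_i and (m_0, d_0) = (0, 1): a_0 = floor(sqrt(123)) = 11, since 11^2 = 121 <= 123 < 144 = 12^2.
Iterate m_{i+1} = d_i*a_i - m_i, d_{i+1} = (123 - m_{i+1}^2)/d_i, a_{i+1} = floor((a_0 + m_{i+1})/d_{i+1}):
  m_1 = 1*11 - 0 = 11, d_1 = (123 - 11^2)/1 = 2/1 = 2, a_1 = floor((11 + 11)/2) = 11.
  m_2 = 2*11 - 11 = 11, d_2 = (123 - 11^2)/2 = 2/2 = 1, a_2 = floor((11 + 11)/1) = 22.
  m_3 = 1*22 - 11 = 11, d_3 = (123 - 11^2)/1 = 2/1 = 2: (m_3, d_3) = (m_1, d_1) = (11, 2), so from here the quotients repeat a_1, a_2; the period length is 2.
So sqrt(123) = [11; (11, 22)] with period length k = 2.
k is even, so the fundamental solution of x^2 - 123y^2 = 1 is (p_{k-1}, q_{k-1}) = (p_1, q_1); compute convergents through index 1.
Convergents (p_i = a_i*p_{i-1} + p_{i-2}, q_i = a_i*q_{i-1} + q_{i-2} with p_{-2}=0, p_{-1}=1, q_{-2}=1, q_{-1}=0):
  i=0: a_0=11, p_0 = 11*1 + 0 = 11, q_0 = 11*0 + 1 = 1.
  i=1: a_1=11, p_1 = 11*11 + 1 = 122, q_1 = 11*1 + 0 = 11.
Check: 122^2 - 123*11^2 = 14884 - 14883 = 1, so (x, y) = (122, 11) solves the equation, and by the theorem it is the least positive solution.

(x, y) = (122, 11)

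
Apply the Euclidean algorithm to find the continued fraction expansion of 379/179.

[2; 8, 1, 1, 10]

Run the Euclidean algorithm on 379 and 179; the successive quotients are the partial quotients a_0, a_1, ... (each step inverts the fractional part left over by the previous one):
  379 = 2*179 + 21, so a_0 = 2.
  179 = 8*21 + 11, so a_1 = 8.
  21 = 1*11 + 10, so a_2 = 1.
  11 = 1*10 + 1, so a_3 = 1.
  10 = 10*1 + 0, so a_4 = 10.
The remainder reaches 0 after 5 divisions, so the expansion has 5 partial quotients, read off in order.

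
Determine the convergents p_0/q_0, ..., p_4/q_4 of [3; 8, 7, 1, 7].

Using the convergent recurrence p_i = a_i*p_{i-1} + p_{i-2}, q_i = a_i*q_{i-1} + q_{i-2} with p_{-2}=0, p_{-1}=1, q_{-2}=1, q_{-1}=0:
  i=0: a_0=3, p_0 = 3*1 + 0 = 3, q_0 = 3*0 + 1 = 1.
  i=1: a_1=8, p_1 = 8*3 + 1 = 25, q_1 = 8*1 + 0 = 8.
  i=2: a_2=7, p_2 = 7*25 + 3 = 178, q_2 = 7*8 + 1 = 57.
  i=3: a_3=1, p_3 = 1*178 + 25 = 203, q_3 = 1*57 + 8 = 65.
  i=4: a_4=7, p_4 = 7*203 + 178 = 1599, q_4 = 7*65 + 57 = 512.

3/1, 25/8, 178/57, 203/65, 1599/512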